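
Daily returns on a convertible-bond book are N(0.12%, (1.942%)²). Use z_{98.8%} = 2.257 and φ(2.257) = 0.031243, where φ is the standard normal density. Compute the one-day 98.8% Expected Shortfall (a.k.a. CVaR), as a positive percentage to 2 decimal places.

Tail multiplier: φ(z)/(1−α) = 0.031243 / 0.012 = 2.604.
ES = −(0.12%) + 1.942% × 2.604 = 4.937%.

4.94%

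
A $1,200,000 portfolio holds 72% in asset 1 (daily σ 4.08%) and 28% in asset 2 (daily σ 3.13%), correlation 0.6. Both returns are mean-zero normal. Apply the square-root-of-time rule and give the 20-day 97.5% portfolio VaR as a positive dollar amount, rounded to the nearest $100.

$371,700

σ_p = √(0.72²·4.08² + 0.28²·3.13² + 2·0.6·0.72·0.28·4.08·3.13) = 3.534%.
σ_{20d} = 3.534% × √20 = 15.805%.
z(97.5%) = 1.960.
VaR = 1.960 × 15.805% = 30.978%; on $1,200,000 that is $371,736.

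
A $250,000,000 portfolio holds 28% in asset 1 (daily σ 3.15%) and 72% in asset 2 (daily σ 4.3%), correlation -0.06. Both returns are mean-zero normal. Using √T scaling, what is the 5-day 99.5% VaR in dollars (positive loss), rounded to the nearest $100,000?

σ_p = √(0.28²·3.15² + 0.72²·4.3² + 2·-0.06·0.28·0.72·3.15·4.3) = 3.168%.
σ_{5d} = 3.168% × √5 = 7.084%.
z(99.5%) = 2.576.
VaR = 2.576 × 7.084% = 18.248%; on $250,000,000 that is $45,620,000.

$45,600,000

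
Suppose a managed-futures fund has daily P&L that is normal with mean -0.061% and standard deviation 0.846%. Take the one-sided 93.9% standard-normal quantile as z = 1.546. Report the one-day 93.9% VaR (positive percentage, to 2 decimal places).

1.37%

VaR = −μ + z·σ = −(-0.061%) + 1.546 × 0.846% = 1.369%.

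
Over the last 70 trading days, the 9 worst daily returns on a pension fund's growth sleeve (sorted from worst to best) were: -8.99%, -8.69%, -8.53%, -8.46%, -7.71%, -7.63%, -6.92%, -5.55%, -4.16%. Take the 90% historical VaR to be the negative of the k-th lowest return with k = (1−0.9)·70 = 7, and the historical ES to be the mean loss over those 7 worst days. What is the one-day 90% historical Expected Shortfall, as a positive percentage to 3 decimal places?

The 7 worst returns sum to -56.93%.
ES = −(-56.93%) / 7 = 8.1328…% ≈ 8.133%.

8.133%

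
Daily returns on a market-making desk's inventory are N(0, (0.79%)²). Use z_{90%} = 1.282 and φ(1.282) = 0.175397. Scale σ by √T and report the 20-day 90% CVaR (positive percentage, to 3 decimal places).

σ_{20d} = 0.79% × √20 = 3.533%.
ES multiplier = φ(z)/(1−α) = 0.175397/0.1 = 1.754.
ES = 3.533% × 1.754 = 6.197%.

6.197%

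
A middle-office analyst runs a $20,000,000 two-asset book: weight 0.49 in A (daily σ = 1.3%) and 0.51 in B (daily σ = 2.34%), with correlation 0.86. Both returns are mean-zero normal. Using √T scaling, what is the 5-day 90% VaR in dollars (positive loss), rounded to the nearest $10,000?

σ_p = √(0.49²·1.3² + 0.51²·2.34² + 2·0.86·0.49·0.51·1.3·2.34) = 1.771%.
σ_{5d} = 1.771% × √5 = 3.960%.
z(90%) = 1.282.
VaR = 1.282 × 3.960% = 5.077%; on $20,000,000 that is $1,015,400.

$1,020,000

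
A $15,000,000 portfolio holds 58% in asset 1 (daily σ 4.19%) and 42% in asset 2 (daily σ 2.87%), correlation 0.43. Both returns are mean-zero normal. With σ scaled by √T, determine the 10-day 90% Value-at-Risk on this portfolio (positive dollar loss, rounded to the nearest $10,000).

$1,910,000

σ_p = √(0.58²·4.19² + 0.42²·2.87² + 2·0.43·0.58·0.42·4.19·2.87) = 3.143%.
σ_{10d} = 3.143% × √10 = 9.939%.
z(90%) = 1.282.
VaR = 1.282 × 9.939% = 12.742%; on $15,000,000 that is $1,911,300.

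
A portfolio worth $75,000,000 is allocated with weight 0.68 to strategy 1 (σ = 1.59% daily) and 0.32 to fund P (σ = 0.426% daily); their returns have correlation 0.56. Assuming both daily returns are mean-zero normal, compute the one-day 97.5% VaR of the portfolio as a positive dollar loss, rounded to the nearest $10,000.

$1,710,000

σ_p² = 0.68²·1.59² + 0.32²·0.426² + 2·0.56·0.68·0.32·1.59·0.426 = 1.3527 (%²).
σ_p = √1.3527 = 1.163%.
At 97.5%, z = 1.960.
VaR = 1.960 × 1.163% = 2.279%; on $75,000,000 that is $1,709,250.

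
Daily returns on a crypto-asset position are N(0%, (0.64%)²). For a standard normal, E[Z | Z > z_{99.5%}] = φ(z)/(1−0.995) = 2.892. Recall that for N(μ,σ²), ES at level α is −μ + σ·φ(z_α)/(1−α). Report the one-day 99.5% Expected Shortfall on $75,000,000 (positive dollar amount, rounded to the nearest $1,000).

$1,388,000

ES = 0.64% × 2.892 = 1.851%.
On $75,000,000: 0.01851 × $75,000,000 = $1,388,250.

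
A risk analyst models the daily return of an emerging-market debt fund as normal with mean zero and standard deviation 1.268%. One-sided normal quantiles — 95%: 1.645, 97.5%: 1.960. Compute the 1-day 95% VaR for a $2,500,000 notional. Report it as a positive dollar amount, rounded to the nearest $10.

$52,150

VaR = z·σ = 1.645 × 1.268% = 2.086%.
On $2,500,000: 0.02086 × $2,500,000 = $52,150.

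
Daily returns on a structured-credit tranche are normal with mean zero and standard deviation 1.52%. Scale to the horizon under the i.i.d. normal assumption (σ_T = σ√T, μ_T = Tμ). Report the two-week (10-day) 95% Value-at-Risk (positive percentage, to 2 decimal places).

At 95%, z = 1.645.
σ_{10d} = 1.52% × √10 = 4.807%.
VaR = 1.645 × 4.807% = 7.908%.

7.91%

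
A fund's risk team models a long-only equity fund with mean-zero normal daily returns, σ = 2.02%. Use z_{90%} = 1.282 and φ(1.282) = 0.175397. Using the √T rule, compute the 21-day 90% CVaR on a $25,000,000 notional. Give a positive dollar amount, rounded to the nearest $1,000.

$4,059,000

σ_{21d} = 2.02% × √21 = 9.257%.
ES multiplier = φ(z)/(1−α) = 0.175397/0.1 = 1.754.
ES = 9.257% × 1.754 = 16.237%; on $25,000,000: $4,059,250.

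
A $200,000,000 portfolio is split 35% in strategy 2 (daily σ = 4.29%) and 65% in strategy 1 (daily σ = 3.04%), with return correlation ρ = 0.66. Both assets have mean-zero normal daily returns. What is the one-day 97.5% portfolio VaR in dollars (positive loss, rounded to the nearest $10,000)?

$12,440,000

σ_p² = 0.35²·4.29² + 0.65²·3.04² + 2·0.66·0.35·0.65·4.29·3.04 = 10.0755 (%²).
σ_p = √10.0755 = 3.174%.
At 97.5%, z = 1.960.
VaR = 1.960 × 3.174% = 6.221%; on $200,000,000 that is $12,442,000.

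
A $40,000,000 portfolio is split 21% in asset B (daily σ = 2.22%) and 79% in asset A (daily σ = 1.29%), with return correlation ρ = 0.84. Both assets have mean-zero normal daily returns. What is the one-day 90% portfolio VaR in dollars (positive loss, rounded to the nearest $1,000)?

σ_p² = 0.21²·2.22² + 0.79²·1.29² + 2·0.84·0.21·0.79·2.22·1.29 = 2.0541 (%²).
σ_p = √2.0541 = 1.433%.
At 90%, z = 1.282.
VaR = 1.282 × 1.433% = 1.837%; on $40,000,000 that is $734,800.

$735,000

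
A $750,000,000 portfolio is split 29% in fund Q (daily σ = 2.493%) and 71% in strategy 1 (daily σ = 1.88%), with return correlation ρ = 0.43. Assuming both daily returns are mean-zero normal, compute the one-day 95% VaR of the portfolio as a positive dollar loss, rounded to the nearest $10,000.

$21,840,000

σ_p² = 0.29²·2.493² + 0.71²·1.88² + 2·0.43·0.29·0.71·2.493·1.88 = 3.1343 (%²).
σ_p = √3.1343 = 1.770%.
At 95%, z = 1.645.
VaR = 1.645 × 1.770% = 2.912%; on $750,000,000 that is $21,840,000.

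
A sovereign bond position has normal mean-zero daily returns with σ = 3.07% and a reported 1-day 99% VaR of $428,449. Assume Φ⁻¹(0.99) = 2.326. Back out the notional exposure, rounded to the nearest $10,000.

$6,000,000

VaR as a fraction of value: z·σ = 2.326 × 3.07% = 7.14082%.
Position = $428,449 / 0.0714082 = $5,999,997.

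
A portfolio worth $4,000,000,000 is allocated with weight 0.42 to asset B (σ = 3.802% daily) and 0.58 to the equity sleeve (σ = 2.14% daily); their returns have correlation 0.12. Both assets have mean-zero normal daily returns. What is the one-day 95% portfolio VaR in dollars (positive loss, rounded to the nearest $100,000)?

$140,600,000

σ_p² = 0.42²·3.802² + 0.58²·2.14² + 2·0.12·0.42·0.58·3.802·2.14 = 4.5662 (%²).
σ_p = √4.5662 = 2.137%.
At 95%, z = 1.645.
VaR = 1.645 × 2.137% = 3.515%; on $4,000,000,000 that is $140,600,000.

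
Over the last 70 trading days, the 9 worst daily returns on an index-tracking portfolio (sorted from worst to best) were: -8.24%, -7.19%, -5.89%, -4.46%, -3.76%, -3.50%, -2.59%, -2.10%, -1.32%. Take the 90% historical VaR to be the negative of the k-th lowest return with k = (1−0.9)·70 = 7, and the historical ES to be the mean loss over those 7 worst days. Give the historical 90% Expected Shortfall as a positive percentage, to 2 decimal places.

The 7 worst returns sum to -35.63%.
ES = −(-35.63%) / 7 = 5.09%.

5.09%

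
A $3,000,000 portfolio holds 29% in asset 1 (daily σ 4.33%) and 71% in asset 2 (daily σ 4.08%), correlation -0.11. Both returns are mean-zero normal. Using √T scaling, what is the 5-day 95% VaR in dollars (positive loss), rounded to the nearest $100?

σ_p = √(0.29²·4.33² + 0.71²·4.08² + 2·-0.11·0.29·0.71·4.33·4.08) = 3.028%.
σ_{5d} = 3.028% × √5 = 6.771%.
z(95%) = 1.645.
VaR = 1.645 × 6.771% = 11.138%; on $3,000,000 that is $334,140.

$334,100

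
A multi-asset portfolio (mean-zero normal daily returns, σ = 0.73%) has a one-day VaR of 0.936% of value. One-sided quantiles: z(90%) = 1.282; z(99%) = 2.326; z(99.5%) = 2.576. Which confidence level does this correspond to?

90%

Implied z = VaR/σ = 0.936 / 0.73 = 1.282.
This matches z(90%) = 1.282.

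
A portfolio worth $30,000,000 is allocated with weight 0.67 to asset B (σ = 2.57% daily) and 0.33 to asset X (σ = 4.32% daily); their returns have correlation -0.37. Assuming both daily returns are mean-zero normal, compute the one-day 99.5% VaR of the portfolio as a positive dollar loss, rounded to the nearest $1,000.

$1,378,000

σ_p² = 0.67²·2.57² + 0.33²·4.32² + 2·-0.37·0.67·0.33·2.57·4.32 = 3.1808 (%²).
σ_p = √3.1808 = 1.783%.
At 99.5%, z = 2.576.
VaR = 2.576 × 1.783% = 4.593%; on $30,000,000 that is $1,377,900.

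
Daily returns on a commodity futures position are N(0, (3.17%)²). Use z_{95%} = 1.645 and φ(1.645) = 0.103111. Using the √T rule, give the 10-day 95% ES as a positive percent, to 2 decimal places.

σ_{10d} = 3.17% × √10 = 10.024%.
ES multiplier = φ(z)/(1−α) = 0.103111/0.05 = 2.062.
ES = 10.024% × 2.062 = 20.669%.

20.67%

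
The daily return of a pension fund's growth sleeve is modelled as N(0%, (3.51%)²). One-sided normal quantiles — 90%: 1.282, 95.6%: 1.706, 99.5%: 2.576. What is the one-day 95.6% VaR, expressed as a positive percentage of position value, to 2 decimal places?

VaR = z·σ = 1.706 × 3.51% = 5.988%.

5.99%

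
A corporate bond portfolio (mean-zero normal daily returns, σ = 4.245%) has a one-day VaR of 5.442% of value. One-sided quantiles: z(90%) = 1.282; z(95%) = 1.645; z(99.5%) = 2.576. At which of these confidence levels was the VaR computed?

90%

Implied z = VaR/σ = 5.442 / 4.245 = 1.282.
This matches z(90%) = 1.282.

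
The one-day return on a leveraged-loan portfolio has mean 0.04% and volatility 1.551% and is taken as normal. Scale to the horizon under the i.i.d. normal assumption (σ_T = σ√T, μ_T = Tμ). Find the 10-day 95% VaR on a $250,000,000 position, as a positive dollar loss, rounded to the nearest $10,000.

At 95%, z = 1.645.
σ_{10d} = 1.551% × √10 = 4.905%; μ_{10d} = 10 × 0.04% = 0.400%.
VaR = −(0.400%) + 1.645 × 4.905% = 7.669%.
On $250,000,000: 0.07669 × $250,000,000 = $19,172,500.

$19,170,000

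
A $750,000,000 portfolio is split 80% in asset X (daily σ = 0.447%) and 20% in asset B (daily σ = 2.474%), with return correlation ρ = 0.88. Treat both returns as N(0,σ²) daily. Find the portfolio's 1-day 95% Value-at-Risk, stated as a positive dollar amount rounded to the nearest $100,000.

σ_p² = 0.8²·0.447² + 0.2²·2.474² + 2·0.88·0.8·0.2·0.447·2.474 = 0.6841 (%²).
σ_p = √0.6841 = 0.827%.
At 95%, z = 1.645.
VaR = 1.645 × 0.827% = 1.360%; on $750,000,000 that is $10,200,000.

$10,200,000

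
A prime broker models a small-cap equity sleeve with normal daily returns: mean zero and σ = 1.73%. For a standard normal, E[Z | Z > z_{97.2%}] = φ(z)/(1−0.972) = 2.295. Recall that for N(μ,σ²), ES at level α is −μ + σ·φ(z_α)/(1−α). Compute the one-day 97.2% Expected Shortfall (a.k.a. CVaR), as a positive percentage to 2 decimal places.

ES = 1.73% × 2.295 = 3.970%.

3.97%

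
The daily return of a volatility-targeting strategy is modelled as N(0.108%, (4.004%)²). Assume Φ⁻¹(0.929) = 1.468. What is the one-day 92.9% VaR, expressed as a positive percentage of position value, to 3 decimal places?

5.770%

VaR = −μ + z·σ = −(0.108%) + 1.468 × 4.004% = 5.770%.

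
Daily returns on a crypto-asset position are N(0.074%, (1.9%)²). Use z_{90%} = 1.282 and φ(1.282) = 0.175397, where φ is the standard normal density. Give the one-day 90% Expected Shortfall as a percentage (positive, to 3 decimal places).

Tail multiplier: φ(z)/(1−α) = 0.175397 / 0.1 = 1.754.
ES = −(0.074%) + 1.9% × 1.754 = 3.259%.

3.259%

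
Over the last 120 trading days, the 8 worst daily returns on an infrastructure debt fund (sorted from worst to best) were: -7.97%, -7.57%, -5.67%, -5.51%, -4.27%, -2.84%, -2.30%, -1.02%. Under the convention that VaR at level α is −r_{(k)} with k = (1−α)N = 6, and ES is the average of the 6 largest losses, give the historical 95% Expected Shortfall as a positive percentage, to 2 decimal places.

The 6 worst returns sum to -33.83%.
ES = −(-33.83%) / 6 = 5.6383…% ≈ 5.64%.

5.64%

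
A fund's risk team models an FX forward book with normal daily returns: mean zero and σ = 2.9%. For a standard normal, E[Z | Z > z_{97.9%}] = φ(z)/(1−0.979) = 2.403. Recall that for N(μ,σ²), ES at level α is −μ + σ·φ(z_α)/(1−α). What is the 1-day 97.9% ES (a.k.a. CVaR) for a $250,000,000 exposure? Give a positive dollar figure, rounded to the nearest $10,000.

ES = 2.9% × 2.403 = 6.969%.
On $250,000,000: 0.06969 × $250,000,000 = $17,422,500.

$17,420,000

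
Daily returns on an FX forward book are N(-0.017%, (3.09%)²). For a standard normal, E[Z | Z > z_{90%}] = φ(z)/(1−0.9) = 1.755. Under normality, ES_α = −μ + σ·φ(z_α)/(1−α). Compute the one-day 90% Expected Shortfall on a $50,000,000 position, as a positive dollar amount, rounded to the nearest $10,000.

ES = −(-0.017%) + 3.09% × 1.755 = 5.440%.
On $50,000,000: 0.05440 × $50,000,000 = $2,720,000.

$2,720,000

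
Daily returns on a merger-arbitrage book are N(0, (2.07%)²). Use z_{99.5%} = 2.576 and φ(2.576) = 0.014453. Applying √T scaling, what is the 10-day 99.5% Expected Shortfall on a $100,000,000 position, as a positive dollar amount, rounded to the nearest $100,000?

$18,900,000

σ_{10d} = 2.07% × √10 = 6.546%.
ES multiplier = φ(z)/(1−α) = 0.014453/0.005 = 2.891.
ES = 6.546% × 2.891 = 18.924%; on $100,000,000: $18,924,000.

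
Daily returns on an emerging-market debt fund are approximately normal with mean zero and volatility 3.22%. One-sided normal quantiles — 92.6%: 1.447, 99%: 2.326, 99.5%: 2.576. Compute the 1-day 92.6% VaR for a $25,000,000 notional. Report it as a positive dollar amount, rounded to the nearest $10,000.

VaR = z·σ = 1.447 × 3.22% = 4.659%.
On $25,000,000: 0.04659 × $25,000,000 = $1,164,750.

$1,160,000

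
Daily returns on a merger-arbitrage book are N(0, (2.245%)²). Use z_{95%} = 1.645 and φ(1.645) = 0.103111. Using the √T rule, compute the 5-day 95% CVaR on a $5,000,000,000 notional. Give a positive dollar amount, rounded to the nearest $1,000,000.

$518,000,000

σ_{5d} = 2.245% × √5 = 5.020%.
ES multiplier = φ(z)/(1−α) = 0.103111/0.05 = 2.062.
ES = 5.020% × 2.062 = 10.351%; on $5,000,000,000: $517,550,000.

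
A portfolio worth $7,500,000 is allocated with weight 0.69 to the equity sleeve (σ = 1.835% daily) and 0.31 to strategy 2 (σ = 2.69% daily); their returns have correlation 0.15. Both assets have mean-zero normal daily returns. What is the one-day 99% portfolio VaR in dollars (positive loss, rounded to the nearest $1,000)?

$282,000

σ_p² = 0.69²·1.835² + 0.31²·2.69² + 2·0.15·0.69·0.31·1.835·2.69 = 2.6153 (%²).
σ_p = √2.6153 = 1.617%.
At 99%, z = 2.326.
VaR = 2.326 × 1.617% = 3.761%; on $7,500,000 that is $282,075.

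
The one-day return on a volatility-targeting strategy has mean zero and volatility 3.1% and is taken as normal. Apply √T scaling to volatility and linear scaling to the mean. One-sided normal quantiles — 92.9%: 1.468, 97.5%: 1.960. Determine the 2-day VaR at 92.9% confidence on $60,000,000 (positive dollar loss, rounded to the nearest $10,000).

σ_{2d} = 3.1% × √2 = 4.384%.
VaR = 1.468 × 4.384% = 6.436%.
On $60,000,000: 0.06436 × $60,000,000 = $3,861,600.

$3,860,000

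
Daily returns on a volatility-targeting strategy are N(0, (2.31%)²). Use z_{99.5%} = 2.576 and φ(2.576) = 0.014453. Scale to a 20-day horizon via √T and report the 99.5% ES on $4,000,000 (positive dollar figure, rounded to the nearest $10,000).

$1,190,000

σ_{20d} = 2.31% × √20 = 10.331%.
ES multiplier = φ(z)/(1−α) = 0.014453/0.005 = 2.891.
ES = 10.331% × 2.891 = 29.867%; on $4,000,000: $1,194,680.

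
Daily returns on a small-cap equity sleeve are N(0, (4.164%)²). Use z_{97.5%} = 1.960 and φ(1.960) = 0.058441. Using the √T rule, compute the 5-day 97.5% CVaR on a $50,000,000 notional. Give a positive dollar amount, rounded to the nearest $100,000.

$10,900,000

σ_{5d} = 4.164% × √5 = 9.311%.
ES multiplier = φ(z)/(1−α) = 0.058441/0.025 = 2.338.
ES = 9.311% × 2.338 = 21.769%; on $50,000,000: $10,884,500.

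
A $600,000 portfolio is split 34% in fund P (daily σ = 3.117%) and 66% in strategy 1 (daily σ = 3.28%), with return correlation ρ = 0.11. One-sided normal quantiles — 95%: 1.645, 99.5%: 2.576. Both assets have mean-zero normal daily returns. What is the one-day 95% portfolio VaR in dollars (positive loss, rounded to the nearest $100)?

σ_p² = 0.34²·3.117² + 0.66²·3.28² + 2·0.11·0.34·0.66·3.117·3.28 = 6.3142 (%²).
σ_p = √6.3142 = 2.513%.
VaR = 1.645 × 2.513% = 4.134%; on $600,000 that is $24,804.

$24,800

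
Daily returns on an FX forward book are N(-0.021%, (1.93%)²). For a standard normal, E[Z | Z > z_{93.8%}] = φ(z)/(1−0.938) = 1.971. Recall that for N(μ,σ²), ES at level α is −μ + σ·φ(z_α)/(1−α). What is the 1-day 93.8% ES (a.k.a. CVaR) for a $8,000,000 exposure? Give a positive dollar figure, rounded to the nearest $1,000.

$306,000

ES = −(-0.021%) + 1.93% × 1.971 = 3.825%.
On $8,000,000: 0.03825 × $8,000,000 = $306,000.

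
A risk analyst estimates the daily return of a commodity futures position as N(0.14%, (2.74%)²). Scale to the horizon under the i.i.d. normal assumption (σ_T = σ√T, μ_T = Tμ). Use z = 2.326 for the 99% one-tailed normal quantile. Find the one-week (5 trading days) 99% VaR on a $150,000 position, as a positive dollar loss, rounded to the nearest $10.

σ_{5d} = 2.74% × √5 = 6.127%; μ_{5d} = 5 × 0.14% = 0.700%.
VaR = −(0.700%) + 2.326 × 6.127% = 13.551%.
On $150,000: 0.13551 × $150,000 = $20,326.

$20,330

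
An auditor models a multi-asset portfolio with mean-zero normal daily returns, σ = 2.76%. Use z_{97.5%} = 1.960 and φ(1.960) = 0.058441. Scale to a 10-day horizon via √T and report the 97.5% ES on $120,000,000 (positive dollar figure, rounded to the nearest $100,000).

σ_{10d} = 2.76% × √10 = 8.728%.
ES multiplier = φ(z)/(1−α) = 0.058441/0.025 = 2.338.
ES = 8.728% × 2.338 = 20.406%; on $120,000,000: $24,487,200.

$24,500,000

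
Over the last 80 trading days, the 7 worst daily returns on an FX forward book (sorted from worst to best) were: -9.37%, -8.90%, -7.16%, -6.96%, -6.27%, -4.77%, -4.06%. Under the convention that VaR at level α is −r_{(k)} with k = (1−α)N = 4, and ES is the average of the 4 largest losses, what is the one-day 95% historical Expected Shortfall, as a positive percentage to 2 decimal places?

The 4 worst returns sum to -32.39%.
ES = −(-32.39%) / 4 = 8.0975% ≈ 8.10%.

8.10%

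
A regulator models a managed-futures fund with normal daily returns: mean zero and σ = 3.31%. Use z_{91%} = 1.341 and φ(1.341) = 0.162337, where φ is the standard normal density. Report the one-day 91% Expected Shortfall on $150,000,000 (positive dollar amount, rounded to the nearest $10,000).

$8,960,000

Tail multiplier: φ(z)/(1−α) = 0.162337 / 0.09 = 1.804.
ES = 3.31% × 1.804 = 5.971%.
On $150,000,000: 0.05971 × $150,000,000 = $8,956,500.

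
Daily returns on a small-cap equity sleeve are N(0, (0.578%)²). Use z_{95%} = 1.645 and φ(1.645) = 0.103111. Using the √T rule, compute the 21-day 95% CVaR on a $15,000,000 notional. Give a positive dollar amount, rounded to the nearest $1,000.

$819,000

σ_{21d} = 0.578% × √21 = 2.649%.
ES multiplier = φ(z)/(1−α) = 0.103111/0.05 = 2.062.
ES = 2.649% × 2.062 = 5.462%; on $15,000,000: $819,300.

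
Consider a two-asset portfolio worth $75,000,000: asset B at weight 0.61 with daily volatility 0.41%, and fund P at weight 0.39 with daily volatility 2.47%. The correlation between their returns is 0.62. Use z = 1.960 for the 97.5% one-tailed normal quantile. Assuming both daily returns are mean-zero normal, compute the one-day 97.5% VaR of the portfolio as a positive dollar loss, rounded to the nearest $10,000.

σ_p² = 0.61²·0.41² + 0.39²·2.47² + 2·0.62·0.61·0.39·0.41·2.47 = 1.2892 (%²).
σ_p = √1.2892 = 1.135%.
VaR = 1.960 × 1.135% = 2.225%; on $75,000,000 that is $1,668,750.

$1,670,000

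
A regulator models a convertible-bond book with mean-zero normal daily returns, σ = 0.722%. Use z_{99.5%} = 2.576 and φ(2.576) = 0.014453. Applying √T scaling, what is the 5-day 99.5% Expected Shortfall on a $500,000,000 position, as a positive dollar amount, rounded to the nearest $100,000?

$23,300,000

σ_{5d} = 0.722% × √5 = 1.614%.
ES multiplier = φ(z)/(1−α) = 0.014453/0.005 = 2.891.
ES = 1.614% × 2.891 = 4.666%; on $500,000,000: $23,330,000.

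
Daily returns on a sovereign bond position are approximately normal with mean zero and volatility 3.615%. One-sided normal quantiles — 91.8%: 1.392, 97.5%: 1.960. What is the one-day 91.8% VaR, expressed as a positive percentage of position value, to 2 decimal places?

VaR = z·σ = 1.392 × 3.615% = 5.032%.

5.03%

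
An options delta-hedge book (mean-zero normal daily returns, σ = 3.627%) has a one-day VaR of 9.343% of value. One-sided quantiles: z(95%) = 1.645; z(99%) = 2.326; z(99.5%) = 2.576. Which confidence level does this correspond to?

Implied z = VaR/σ = 9.343 / 3.627 = 2.576.
This matches z(99.5%) = 2.576.

99.5%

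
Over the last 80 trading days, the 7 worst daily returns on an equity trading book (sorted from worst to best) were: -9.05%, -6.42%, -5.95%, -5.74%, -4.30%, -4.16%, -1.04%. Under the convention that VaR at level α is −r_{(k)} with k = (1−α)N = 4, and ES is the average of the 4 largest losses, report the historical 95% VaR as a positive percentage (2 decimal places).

5.74%

k = 4; the 4th lowest return is -5.74%, so VaR = 5.74%.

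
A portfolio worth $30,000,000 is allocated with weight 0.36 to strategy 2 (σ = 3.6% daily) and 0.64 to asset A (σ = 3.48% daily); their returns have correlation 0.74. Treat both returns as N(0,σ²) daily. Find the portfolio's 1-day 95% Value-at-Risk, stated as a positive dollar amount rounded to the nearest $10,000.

$1,630,000

σ_p² = 0.36²·3.6² + 0.64²·3.48² + 2·0.74·0.36·0.64·3.6·3.48 = 10.9120 (%²).
σ_p = √10.9120 = 3.303%.
At 95%, z = 1.645.
VaR = 1.645 × 3.303% = 5.433%; on $30,000,000 that is $1,629,900.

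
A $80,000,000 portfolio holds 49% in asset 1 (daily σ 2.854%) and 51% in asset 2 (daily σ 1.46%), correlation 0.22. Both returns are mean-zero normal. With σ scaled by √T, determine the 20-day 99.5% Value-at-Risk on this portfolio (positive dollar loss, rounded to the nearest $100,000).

σ_p = √(0.49²·2.854² + 0.51²·1.46² + 2·0.22·0.49·0.51·2.854·1.46) = 1.723%.
σ_{20d} = 1.723% × √20 = 7.705%.
z(99.5%) = 2.576.
VaR = 2.576 × 7.705% = 19.848%; on $80,000,000 that is $15,878,400.

$15,900,000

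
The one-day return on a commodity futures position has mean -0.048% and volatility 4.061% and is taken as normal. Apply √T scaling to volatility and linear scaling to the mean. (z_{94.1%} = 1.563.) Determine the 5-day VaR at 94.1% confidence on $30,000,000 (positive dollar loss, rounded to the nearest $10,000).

σ_{5d} = 4.061% × √5 = 9.081%; μ_{5d} = 5 × -0.048% = -0.240%.
VaR = −(-0.240%) + 1.563 × 9.081% = 14.434%.
On $30,000,000: 0.14434 × $30,000,000 = $4,330,200.

$4,330,000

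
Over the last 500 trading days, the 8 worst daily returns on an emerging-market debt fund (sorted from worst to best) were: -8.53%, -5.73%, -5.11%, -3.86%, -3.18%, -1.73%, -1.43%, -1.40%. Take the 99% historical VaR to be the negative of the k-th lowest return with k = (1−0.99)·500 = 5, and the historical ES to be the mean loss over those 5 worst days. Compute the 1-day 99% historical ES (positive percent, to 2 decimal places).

5.28%

The 5 worst returns sum to -26.41%.
ES = −(-26.41%) / 5 = 5.282% ≈ 5.28%.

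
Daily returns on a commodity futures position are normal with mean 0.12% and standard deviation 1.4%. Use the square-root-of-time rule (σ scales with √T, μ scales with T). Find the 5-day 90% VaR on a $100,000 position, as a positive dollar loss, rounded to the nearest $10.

$3,410

At 90%, z = 1.282.
σ_{5d} = 1.4% × √5 = 3.130%; μ_{5d} = 5 × 0.12% = 0.600%.
VaR = −(0.600%) + 1.282 × 3.130% = 3.413%.
On $100,000: 0.03413 × $100,000 = $3,413.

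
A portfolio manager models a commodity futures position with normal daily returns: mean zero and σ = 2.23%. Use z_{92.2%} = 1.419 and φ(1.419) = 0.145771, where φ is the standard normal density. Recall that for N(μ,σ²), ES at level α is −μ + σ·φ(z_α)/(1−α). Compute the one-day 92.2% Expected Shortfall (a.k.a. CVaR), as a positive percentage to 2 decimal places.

Tail multiplier: φ(z)/(1−α) = 0.145771 / 0.078 = 1.869.
ES = 2.23% × 1.869 = 4.168%.

4.17%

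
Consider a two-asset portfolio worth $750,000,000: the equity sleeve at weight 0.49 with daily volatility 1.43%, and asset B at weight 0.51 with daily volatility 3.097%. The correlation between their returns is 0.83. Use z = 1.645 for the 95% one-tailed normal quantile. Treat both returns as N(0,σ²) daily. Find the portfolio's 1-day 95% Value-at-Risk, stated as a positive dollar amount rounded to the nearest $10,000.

$27,090,000

σ_p² = 0.49²·1.43² + 0.51²·3.097² + 2·0.83·0.49·0.51·1.43·3.097 = 4.8229 (%²).
σ_p = √4.8229 = 2.196%.
VaR = 1.645 × 2.196% = 3.612%; on $750,000,000 that is $27,090,000.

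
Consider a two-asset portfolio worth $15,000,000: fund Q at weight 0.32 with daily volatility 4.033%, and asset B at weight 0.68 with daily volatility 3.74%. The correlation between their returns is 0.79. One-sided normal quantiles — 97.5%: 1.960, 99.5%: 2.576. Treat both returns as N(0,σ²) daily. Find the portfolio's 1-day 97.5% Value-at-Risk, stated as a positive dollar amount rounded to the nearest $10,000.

$1,070,000

σ_p² = 0.32²·4.033² + 0.68²·3.74² + 2·0.79·0.32·0.68·4.033·3.74 = 13.3192 (%²).
σ_p = √13.3192 = 3.650%.
VaR = 1.960 × 3.650% = 7.154%; on $15,000,000 that is $1,073,100.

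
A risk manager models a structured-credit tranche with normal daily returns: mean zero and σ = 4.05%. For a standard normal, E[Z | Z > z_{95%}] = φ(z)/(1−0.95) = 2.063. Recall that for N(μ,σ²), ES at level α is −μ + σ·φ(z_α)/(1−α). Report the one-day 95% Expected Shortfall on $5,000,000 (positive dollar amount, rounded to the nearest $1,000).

ES = 4.05% × 2.063 = 8.355%.
On $5,000,000: 0.08355 × $5,000,000 = $417,750.

$418,000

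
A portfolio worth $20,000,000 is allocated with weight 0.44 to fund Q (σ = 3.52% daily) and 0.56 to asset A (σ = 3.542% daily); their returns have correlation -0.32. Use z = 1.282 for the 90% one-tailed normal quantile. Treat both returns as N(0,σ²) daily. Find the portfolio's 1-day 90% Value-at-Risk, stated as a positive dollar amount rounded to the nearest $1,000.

$536,000

σ_p² = 0.44²·3.52² + 0.56²·3.542² + 2·-0.32·0.44·0.56·3.52·3.542 = 4.3670 (%²).
σ_p = √4.3670 = 2.090%.
VaR = 1.282 × 2.090% = 2.679%; on $20,000,000 that is $535,800.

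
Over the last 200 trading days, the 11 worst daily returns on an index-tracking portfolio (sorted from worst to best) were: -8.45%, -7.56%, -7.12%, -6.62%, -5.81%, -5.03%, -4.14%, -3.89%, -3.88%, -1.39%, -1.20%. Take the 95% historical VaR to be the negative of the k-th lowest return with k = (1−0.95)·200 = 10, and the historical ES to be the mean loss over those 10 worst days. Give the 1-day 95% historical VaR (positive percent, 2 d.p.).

k = 10; the 10th lowest return is -1.39%, so VaR = 1.39%.

1.39%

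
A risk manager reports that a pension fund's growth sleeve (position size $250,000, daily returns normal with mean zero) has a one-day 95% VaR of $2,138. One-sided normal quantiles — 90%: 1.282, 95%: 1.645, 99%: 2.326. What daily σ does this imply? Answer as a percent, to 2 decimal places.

VaR as a fraction: $2,138 / $250,000 = 0.855%.
σ = VaR / z = 0.855% / 1.645 = 0.520%.

0.52%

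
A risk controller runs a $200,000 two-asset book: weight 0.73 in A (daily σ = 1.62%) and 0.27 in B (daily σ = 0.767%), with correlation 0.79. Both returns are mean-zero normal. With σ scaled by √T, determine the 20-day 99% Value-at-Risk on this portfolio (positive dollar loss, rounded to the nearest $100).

σ_p = √(0.73²·1.62² + 0.27²·0.767² + 2·0.79·0.73·0.27·1.62·0.767) = 1.352%.
σ_{20d} = 1.352% × √20 = 6.046%.
z(99%) = 2.326.
VaR = 2.326 × 6.046% = 14.063%; on $200,000 that is $28,126.

$28,100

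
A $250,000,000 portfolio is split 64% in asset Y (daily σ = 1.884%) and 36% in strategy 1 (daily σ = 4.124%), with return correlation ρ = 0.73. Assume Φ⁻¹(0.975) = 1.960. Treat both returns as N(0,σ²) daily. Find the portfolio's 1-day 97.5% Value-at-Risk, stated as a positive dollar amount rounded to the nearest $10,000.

$12,270,000

σ_p² = 0.64²·1.884² + 0.36²·4.124² + 2·0.73·0.64·0.36·1.884·4.124 = 6.2716 (%²).
σ_p = √6.2716 = 2.504%.
VaR = 1.960 × 2.504% = 4.908%; on $250,000,000 that is $12,270,000.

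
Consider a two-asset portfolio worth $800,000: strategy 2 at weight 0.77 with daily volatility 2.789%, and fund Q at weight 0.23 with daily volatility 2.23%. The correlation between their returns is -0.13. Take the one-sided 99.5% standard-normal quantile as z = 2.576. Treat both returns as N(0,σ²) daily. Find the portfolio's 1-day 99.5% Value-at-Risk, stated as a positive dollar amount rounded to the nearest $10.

$44,140

σ_p² = 0.77²·2.789² + 0.23²·2.23² + 2·-0.13·0.77·0.23·2.789·2.23 = 4.5886 (%²).
σ_p = √4.5886 = 2.142%.
VaR = 2.576 × 2.142% = 5.518%; on $800,000 that is $44,144.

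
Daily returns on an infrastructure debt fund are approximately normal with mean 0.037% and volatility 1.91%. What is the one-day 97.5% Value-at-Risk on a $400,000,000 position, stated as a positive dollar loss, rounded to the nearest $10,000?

At 97.5% one-sided, z = 1.960.
VaR = −μ + z·σ = −(0.037%) + 1.960 × 1.91% = 3.707%.
On $400,000,000: 0.03707 × $400,000,000 = $14,828,000.

$14,830,000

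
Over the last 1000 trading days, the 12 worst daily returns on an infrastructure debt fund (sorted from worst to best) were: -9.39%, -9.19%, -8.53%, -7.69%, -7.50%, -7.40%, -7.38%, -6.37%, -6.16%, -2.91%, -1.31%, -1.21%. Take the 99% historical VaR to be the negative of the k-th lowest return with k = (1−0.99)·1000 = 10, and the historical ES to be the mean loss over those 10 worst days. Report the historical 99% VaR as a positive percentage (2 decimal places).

2.91%

k = 10; the 10th lowest return is -2.91%, so VaR = 2.91%.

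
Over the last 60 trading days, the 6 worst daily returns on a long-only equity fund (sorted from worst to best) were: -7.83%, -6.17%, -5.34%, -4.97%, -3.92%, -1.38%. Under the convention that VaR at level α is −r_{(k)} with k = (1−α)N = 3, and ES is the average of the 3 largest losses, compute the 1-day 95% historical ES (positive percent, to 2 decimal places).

The 3 worst returns sum to -19.34%.
ES = −(-19.34%) / 3 = 6.4466…% ≈ 6.45%.

6.45%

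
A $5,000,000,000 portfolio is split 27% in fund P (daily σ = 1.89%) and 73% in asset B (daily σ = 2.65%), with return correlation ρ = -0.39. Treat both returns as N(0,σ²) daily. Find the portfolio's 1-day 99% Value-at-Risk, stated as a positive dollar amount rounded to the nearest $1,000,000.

σ_p² = 0.27²·1.89² + 0.73²·2.65² + 2·-0.39·0.27·0.73·1.89·2.65 = 3.2327 (%²).
σ_p = √3.2327 = 1.798%.
At 99%, z = 2.326.
VaR = 2.326 × 1.798% = 4.182%; on $5,000,000,000 that is $209,100,000.

$209,000,000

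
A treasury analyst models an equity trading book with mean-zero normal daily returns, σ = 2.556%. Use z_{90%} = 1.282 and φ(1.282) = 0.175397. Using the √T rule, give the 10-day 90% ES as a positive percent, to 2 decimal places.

σ_{10d} = 2.556% × √10 = 8.083%.
ES multiplier = φ(z)/(1−α) = 0.175397/0.1 = 1.754.
ES = 8.083% × 1.754 = 14.178%.

14.18%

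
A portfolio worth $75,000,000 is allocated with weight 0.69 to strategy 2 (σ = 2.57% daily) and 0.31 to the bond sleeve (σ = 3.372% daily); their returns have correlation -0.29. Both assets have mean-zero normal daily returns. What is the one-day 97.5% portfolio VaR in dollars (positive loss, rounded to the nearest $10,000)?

σ_p² = 0.69²·2.57² + 0.31²·3.372² + 2·-0.29·0.69·0.31·2.57·3.372 = 3.1622 (%²).
σ_p = √3.1622 = 1.778%.
At 97.5%, z = 1.960.
VaR = 1.960 × 1.778% = 3.485%; on $75,000,000 that is $2,613,750.

$2,610,000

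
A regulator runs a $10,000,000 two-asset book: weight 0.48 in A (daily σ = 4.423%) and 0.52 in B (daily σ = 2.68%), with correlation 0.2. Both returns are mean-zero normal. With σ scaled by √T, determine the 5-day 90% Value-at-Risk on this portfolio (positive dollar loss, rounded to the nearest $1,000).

$792,000

σ_p = √(0.48²·4.423² + 0.52²·2.68² + 2·0.2·0.48·0.52·4.423·2.68) = 2.763%.
σ_{5d} = 2.763% × √5 = 6.178%.
z(90%) = 1.282.
VaR = 1.282 × 6.178% = 7.920%; on $10,000,000 that is $792,000.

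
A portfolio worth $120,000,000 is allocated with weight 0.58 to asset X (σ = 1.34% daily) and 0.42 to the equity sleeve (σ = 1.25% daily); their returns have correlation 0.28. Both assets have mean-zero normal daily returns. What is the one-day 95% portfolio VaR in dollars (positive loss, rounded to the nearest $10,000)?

σ_p² = 0.58²·1.34² + 0.42²·1.25² + 2·0.28·0.58·0.42·1.34·1.25 = 1.1082 (%²).
σ_p = √1.1082 = 1.053%.
At 95%, z = 1.645.
VaR = 1.645 × 1.053% = 1.732%; on $120,000,000 that is $2,078,400.

$2,080,000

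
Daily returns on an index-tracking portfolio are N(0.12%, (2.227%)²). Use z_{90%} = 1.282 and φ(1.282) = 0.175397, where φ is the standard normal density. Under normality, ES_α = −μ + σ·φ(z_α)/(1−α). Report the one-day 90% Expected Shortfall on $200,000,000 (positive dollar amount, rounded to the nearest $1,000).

Tail multiplier: φ(z)/(1−α) = 0.175397 / 0.1 = 1.754.
ES = −(0.12%) + 2.227% × 1.754 = 3.786%.
On $200,000,000: 0.03786 × $200,000,000 = $7,572,000.

$7,572,000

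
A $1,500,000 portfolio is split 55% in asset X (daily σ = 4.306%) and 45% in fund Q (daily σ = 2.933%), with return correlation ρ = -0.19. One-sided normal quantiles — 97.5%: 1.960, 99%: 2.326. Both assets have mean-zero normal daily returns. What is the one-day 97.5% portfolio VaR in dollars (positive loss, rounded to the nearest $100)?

σ_p² = 0.55²·4.306² + 0.45²·2.933² + 2·-0.19·0.55·0.45·4.306·2.933 = 6.1630 (%²).
σ_p = √6.1630 = 2.483%.
VaR = 1.960 × 2.483% = 4.867%; on $1,500,000 that is $73,005.

$73,000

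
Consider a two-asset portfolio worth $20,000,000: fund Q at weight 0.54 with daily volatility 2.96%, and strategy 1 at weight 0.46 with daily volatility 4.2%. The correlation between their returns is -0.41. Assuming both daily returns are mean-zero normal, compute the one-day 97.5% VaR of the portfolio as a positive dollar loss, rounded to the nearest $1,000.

$760,000

σ_p² = 0.54²·2.96² + 0.46²·4.2² + 2·-0.41·0.54·0.46·2.96·4.2 = 3.7553 (%²).
σ_p = √3.7553 = 1.938%.
At 97.5%, z = 1.960.
VaR = 1.960 × 1.938% = 3.798%; on $20,000,000 that is $759,600.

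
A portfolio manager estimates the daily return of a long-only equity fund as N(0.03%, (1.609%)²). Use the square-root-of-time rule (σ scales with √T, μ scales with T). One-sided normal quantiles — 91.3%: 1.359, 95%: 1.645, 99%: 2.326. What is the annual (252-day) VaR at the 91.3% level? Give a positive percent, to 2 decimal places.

σ_{252d} = 1.609% × √252 = 25.542%; μ_{252d} = 252 × 0.03% = 7.560%.
VaR = −(7.560%) + 1.359 × 25.542% = 27.152%.

27.15%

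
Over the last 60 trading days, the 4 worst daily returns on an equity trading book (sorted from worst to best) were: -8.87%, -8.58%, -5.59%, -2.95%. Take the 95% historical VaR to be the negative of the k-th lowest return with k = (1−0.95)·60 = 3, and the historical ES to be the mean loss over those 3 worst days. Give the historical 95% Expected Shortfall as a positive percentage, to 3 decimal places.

The 3 worst returns sum to -23.04%.
ES = −(-23.04%) / 3 = 7.68% ≈ 7.680%.

7.680%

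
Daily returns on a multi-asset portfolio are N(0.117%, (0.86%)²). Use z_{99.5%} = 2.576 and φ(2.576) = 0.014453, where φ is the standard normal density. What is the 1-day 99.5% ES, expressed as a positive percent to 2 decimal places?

2.37%

Tail multiplier: φ(z)/(1−α) = 0.014453 / 0.005 = 2.891.
ES = −(0.117%) + 0.86% × 2.891 = 2.369%.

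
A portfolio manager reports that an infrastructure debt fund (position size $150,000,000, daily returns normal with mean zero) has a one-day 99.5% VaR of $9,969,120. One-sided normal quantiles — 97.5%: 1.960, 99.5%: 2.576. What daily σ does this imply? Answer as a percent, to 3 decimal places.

2.580%

VaR as a fraction: $9,969,120 / $150,000,000 = 6.646%.
σ = VaR / z = 6.646% / 2.576 = 2.580%.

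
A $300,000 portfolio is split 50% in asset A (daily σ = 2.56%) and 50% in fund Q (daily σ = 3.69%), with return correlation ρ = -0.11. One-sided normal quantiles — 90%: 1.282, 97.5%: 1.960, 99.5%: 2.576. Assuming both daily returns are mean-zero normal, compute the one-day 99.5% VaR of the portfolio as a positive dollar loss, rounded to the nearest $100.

$16,400

σ_p² = 0.5²·2.56² + 0.5²·3.69² + 2·-0.11·0.5·0.5·2.56·3.69 = 4.5229 (%²).
σ_p = √4.5229 = 2.127%.
VaR = 2.576 × 2.127% = 5.479%; on $300,000 that is $16,437.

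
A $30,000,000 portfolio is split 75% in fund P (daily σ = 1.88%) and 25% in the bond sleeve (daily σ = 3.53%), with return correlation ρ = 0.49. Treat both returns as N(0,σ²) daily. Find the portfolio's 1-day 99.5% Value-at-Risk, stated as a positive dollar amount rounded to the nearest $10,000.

σ_p² = 0.75²·1.88² + 0.25²·3.53² + 2·0.49·0.75·0.25·1.88·3.53 = 3.9863 (%²).
σ_p = √3.9863 = 1.997%.
At 99.5%, z = 2.576.
VaR = 2.576 × 1.997% = 5.144%; on $30,000,000 that is $1,543,200.

$1,540,000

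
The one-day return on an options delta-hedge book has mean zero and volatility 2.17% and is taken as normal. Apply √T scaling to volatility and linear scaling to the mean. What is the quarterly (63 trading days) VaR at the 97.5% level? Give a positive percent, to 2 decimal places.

At 97.5%, z = 1.960.
σ_{63d} = 2.17% × √63 = 17.224%.
VaR = 1.960 × 17.224% = 33.759%.

33.76%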